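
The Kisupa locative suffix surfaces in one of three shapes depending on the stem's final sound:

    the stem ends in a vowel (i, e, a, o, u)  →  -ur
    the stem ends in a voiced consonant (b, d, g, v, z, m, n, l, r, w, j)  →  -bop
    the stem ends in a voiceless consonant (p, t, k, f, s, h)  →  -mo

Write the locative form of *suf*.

Since the final sound of *suf* is /f/ (a voiceless consonant), it takes -mo, giving *sufmo*.

sufmo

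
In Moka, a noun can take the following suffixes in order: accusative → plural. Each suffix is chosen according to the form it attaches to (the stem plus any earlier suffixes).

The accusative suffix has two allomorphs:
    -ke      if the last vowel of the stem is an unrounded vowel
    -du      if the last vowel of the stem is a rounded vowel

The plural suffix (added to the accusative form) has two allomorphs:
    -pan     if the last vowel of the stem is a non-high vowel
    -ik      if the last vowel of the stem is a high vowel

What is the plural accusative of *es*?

eskepan

*es* — last vowel /e/ (an unrounded vowel) → -ke → *eske*.
Since the last vowel of the accusative form *eske* is /e/ (a non-high vowel), it takes -pan, giving *eskepan*.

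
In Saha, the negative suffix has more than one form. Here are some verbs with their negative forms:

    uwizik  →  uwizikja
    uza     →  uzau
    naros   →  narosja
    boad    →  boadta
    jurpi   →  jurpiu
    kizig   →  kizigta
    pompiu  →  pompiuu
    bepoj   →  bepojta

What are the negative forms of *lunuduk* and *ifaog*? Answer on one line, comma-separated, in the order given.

lunudukja, ifaogta

Looking at the final sound of each stem: -ja when the stem ends in a voiceless consonant (*uwizik*, *naros*); -ta when the stem ends in a voiced consonant (*boad*, *kizig*, *bepoj*); -u when the stem ends in a vowel (*uza*, *jurpi*, *pompiu*).
Since the final sound of *lunuduk* is /k/ (a voiceless consonant), it takes -ja, giving *lunudukja*.
*ifaog*: final sound = /g/, a voiced consonant → -ta → *ifaogta*.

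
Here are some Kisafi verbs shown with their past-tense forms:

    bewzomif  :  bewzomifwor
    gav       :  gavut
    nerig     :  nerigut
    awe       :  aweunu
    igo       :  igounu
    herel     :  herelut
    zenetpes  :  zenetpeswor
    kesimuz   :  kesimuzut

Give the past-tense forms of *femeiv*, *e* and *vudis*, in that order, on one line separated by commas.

The pattern is voicing of the final sound: -wor when the stem ends in a voiceless consonant (*bewzomif*, *zenetpes*); -ut when the stem ends in a voiced consonant (*gav*, *nerig*, *herel*, *kesimuz*); -unu when the stem ends in a vowel (*awe*, *igo*).
*femeiv*: final sound = /v/, a voiced consonant → -ut → *femeivut*.
*e*: final sound = /e/, a vowel → -unu → *eunu*.
The final sound of *vudis* is /s/, which is a voiceless consonant, so the suffix is -wor, giving *vudiswor*.

femeivut, eunu, vudiswor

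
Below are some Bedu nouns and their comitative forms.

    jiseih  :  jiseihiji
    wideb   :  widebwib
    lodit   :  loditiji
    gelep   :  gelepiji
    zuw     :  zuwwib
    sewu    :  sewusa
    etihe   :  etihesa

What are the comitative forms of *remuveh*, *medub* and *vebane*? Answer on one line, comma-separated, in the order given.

Looking at the final sound of each stem: -iji when the stem ends in a voiceless consonant (*jiseih*, *lodit*, *gelep*); -wib when the stem ends in a voiced consonant (*wideb*, *zuw*); -sa when the stem ends in a vowel (*sewu*, *etihe*).
Since the final sound of *remuveh* is /h/ (a voiceless consonant), it takes -iji, giving *remuvehiji*.
*medub*: final sound = /b/, a voiced consonant → -wib → *medubwib*.
Since the final sound of *vebane* is /e/ (a vowel), it takes -sa, giving *vebanesa*.

remuvehiji, medubwib, vebanesa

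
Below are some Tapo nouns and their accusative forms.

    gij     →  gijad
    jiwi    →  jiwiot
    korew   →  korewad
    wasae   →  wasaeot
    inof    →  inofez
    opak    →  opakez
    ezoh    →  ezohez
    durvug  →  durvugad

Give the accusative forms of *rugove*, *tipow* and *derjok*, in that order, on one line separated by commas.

rugoveot, tipowad, derjokez

Looking at the final sound of each stem: -ez when the stem ends in a voiceless consonant (*inof*, *opak*, *ezoh*); -ad when the stem ends in a voiced consonant (*gij*, *korew*, *durvug*); -ot when the stem ends in a vowel (*jiwi*, *wasae*).
*rugove* — final sound /e/ (a vowel) → -ot → *rugoveot*.
The final sound of *tipow* is /w/, which is a voiced consonant, so the suffix is -ad, giving *tipowad*.
Since the final sound of *derjok* is /k/ (a voiceless consonant), it takes -ez, giving *derjokez*.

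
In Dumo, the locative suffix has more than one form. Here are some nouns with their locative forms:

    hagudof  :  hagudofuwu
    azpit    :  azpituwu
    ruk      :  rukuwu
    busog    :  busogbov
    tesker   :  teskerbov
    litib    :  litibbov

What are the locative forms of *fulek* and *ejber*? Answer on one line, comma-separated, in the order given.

fulekuwu, ejberbov

The pattern is voicing of the final consonant: -uwu when the stem ends in a voiceless consonant (*hagudof*, *azpit*, *ruk*); -bov when the stem ends in a voiced consonant (*busog*, *tesker*, *litib*).
The final consonant of *fulek* is /k/, which is voiceless, so the suffix is -uwu, giving *fulekuwu*.
*ejber* — final consonant /r/ (voiced) → -bov → *ejberbov*.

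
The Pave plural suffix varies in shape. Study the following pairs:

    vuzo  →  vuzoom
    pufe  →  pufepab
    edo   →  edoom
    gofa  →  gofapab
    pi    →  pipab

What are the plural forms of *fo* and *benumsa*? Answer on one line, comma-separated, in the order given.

The suffix is conditioned by the last vowel: -om when the last vowel of the stem is a rounded vowel (*vuzo*, *edo*); -pab when the last vowel of the stem is an unrounded vowel (*pufe*, *gofa*, *pi*).
*fo* — last vowel /o/ (a rounded vowel) → -om → *foom*.
*benumsa* — last vowel /a/ (an unrounded vowel) → -pab → *benumsapab*.

foom, benumsapab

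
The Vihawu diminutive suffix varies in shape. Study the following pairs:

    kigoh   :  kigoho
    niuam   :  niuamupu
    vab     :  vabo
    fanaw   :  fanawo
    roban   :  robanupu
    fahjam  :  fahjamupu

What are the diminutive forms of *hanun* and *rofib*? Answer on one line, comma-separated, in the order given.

Looking at the final consonant of each stem: -upu when the stem ends in a nasal (*niuam*, *roban*, *fahjam*); -o when the stem ends in a non-nasal consonant (*kigoh*, *vab*, *fanaw*).
The final consonant of *hanun* is /n/, which is a nasal, so the suffix is -upu, giving *hanunupu*.
*rofib* — final consonant /b/ (non-nasal) → -o → *rofibo*.

hanunupu, rofibo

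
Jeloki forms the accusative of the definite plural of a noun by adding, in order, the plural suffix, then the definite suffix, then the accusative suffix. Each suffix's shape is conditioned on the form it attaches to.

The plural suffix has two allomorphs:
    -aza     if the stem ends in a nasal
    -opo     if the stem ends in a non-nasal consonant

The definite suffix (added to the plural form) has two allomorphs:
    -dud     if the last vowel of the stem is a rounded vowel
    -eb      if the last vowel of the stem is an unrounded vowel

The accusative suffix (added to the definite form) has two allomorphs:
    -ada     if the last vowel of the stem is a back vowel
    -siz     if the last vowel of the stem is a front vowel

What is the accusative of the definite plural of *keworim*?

The final consonant of *keworim* is /m/, which is a nasal, so the plural suffix is -aza, giving *keworimaza*.
The plural form *keworimaza* — last vowel /a/ (an unrounded vowel) → -eb → *keworimazaeb*.
Since the last vowel of the definite form *keworimazaeb* is /e/ (a front vowel), it takes -siz, giving *keworimazaebsiz*.

keworimazaebsiz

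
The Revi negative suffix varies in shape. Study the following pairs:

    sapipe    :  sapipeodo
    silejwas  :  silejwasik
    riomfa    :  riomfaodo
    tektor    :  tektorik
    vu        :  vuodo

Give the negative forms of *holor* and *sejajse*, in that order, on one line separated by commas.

The alternation tracks the final sound of the stem — -ik when the stem ends in a consonant (*silejwas*, *tektor*); -odo when the stem ends in a vowel (*sapipe*, *riomfa*, *vu*).
The final sound of *holor* is /r/, which is a consonant, so the suffix is -ik, giving *holorik*.
*sejajse*: final sound = /e/, a vowel → -odo → *sejajseodo*.

holorik, sejajseodo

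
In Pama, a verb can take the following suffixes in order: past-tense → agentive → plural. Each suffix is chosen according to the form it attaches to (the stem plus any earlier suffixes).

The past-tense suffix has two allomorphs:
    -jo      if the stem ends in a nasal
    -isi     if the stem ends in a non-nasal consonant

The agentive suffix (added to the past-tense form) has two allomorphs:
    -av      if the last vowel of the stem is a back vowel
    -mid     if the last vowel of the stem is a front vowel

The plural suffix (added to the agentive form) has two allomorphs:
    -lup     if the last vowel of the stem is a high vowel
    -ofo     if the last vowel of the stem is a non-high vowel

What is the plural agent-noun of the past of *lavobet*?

lavobetisimidlup

*lavobet* — final consonant /t/ (non-nasal) → -isi → *lavobetisi*.
The past-tense form *lavobetisi*: last vowel = /i/, a front vowel → -mid → *lavobetisimid*.
Since the last vowel of the agentive form *lavobetisimid* is /i/ (a high vowel), it takes -lup, giving *lavobetisimidlup*.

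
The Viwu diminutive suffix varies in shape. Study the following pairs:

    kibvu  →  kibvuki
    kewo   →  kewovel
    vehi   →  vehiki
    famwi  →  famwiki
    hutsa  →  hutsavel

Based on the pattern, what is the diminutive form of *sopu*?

sopuki

The alternation tracks the last vowel of the stem — -ki when the last vowel of the stem is a high vowel (*kibvu*, *vehi*, *famwi*); -vel when the last vowel of the stem is a non-high vowel (*kewo*, *hutsa*).
*sopu* — last vowel /u/ (a high vowel) → -ki → *sopuki*.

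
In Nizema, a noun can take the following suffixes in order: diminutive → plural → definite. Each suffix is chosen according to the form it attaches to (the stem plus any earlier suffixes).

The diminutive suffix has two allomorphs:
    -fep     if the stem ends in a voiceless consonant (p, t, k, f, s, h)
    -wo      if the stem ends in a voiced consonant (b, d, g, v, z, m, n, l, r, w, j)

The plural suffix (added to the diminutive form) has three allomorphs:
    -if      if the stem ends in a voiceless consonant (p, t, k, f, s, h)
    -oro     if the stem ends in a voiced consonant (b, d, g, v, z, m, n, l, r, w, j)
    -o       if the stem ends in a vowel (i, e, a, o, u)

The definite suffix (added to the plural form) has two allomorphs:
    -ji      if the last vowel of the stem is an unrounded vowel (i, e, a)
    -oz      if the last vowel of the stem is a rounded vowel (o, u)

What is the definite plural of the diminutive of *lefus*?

lefusfepifji

*lefus* — final consonant /s/ (voiceless) → -fep → *lefusfep*.
Since the final sound of the diminutive form *lefusfep* is /p/ (a voiceless consonant), it takes -if, giving *lefusfepif*.
The plural form *lefusfepif* — last vowel /i/ (an unrounded vowel) → -ji → *lefusfepifji*.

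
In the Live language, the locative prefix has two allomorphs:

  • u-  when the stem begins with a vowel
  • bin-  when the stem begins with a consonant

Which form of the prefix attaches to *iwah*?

u-

The first sound of *iwah* is /i/, which is a vowel, so the prefix is u-.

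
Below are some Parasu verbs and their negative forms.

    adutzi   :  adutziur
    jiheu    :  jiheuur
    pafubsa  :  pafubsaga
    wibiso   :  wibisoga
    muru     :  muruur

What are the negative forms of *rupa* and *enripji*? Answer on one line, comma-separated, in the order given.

Looking at the last vowel of each stem: -ur when the last vowel of the stem is a high vowel (*adutzi*, *jiheu*, *muru*); -ga when the last vowel of the stem is a non-high vowel (*pafubsa*, *wibiso*).
*rupa*: last vowel = /a/, a non-high vowel → -ga → *rupaga*.
*enripji* — last vowel /i/ (a high vowel) → -ur → *enripjiur*.

rupaga, enripjiur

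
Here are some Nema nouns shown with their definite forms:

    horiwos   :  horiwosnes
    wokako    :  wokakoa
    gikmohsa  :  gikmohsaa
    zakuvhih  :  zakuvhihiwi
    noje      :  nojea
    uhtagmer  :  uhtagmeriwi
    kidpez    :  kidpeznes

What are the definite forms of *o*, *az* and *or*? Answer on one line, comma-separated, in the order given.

The pattern is sibilance of the final sound: -nes when the stem ends in a sibilant (*horiwos*, *kidpez*); -iwi when the stem ends in a non-sibilant consonant (*zakuvhih*, *uhtagmer*); -a when the stem ends in a vowel (*wokako*, *gikmohsa*, *noje*).
*o*: final sound = /o/, a vowel → -a → *oa*.
*az* — final sound /z/ (a sibilant) → -nes → *aznes*.
The final sound of *or* is /r/, which is a non-sibilant consonant, so the suffix is -iwi, giving *oriwi*.

oa, aznes, oriwi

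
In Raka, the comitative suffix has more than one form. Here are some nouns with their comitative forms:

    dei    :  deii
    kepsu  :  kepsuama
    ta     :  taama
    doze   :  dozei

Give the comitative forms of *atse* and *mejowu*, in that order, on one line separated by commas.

The pattern is front/back vowel harmony: -i when the last vowel of the stem is a front vowel (*dei*, *doze*); -ama when the last vowel of the stem is a back vowel (*kepsu*, *ta*).
The last vowel of *atse* is /e/, which is a front vowel, so the suffix is -i, giving *atsei*.
*mejowu*: last vowel = /u/, a back vowel → -ama → *mejowuama*.

atsei, mejowuama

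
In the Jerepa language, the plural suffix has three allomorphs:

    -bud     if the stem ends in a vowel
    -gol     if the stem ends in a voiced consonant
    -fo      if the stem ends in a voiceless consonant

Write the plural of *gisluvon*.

Since the final sound of *gisluvon* is /n/ (a voiced consonant), it takes -gol, giving *gisluvongol*.

gisluvongol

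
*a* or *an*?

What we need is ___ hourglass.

The indefinite article is chosen by the initial *sound* of the following word, not its spelling.
*hourglass* begins with the sound /aʊ/ (silent h) — a vowel sound.
So the article is *an*: What we need is an hourglass.

an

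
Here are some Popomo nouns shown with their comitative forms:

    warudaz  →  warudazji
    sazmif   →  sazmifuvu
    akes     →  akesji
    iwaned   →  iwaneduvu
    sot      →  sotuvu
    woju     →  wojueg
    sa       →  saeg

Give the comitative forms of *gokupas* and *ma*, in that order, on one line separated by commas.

gokupasji, maeg

The pattern is sibilance of the final sound: -ji when the stem ends in a sibilant (*warudaz*, *akes*); -uvu when the stem ends in a non-sibilant consonant (*sazmif*, *iwaned*, *sot*); -eg when the stem ends in a vowel (*woju*, *sa*).
Since the final sound of *gokupas* is /s/ (a sibilant), it takes -ji, giving *gokupasji*.
*ma* — final sound /a/ (a vowel) → -eg → *maeg*.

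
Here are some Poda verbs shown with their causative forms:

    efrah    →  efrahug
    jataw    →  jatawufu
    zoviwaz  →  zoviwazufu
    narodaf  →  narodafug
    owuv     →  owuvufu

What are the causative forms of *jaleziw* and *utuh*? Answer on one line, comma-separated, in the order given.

Looking at the final consonant of each stem: -ug when the stem ends in a voiceless consonant (*efrah*, *narodaf*); -ufu when the stem ends in a voiced consonant (*jataw*, *zoviwaz*, *owuv*).
The final consonant of *jaleziw* is /w/, which is voiced, so the suffix is -ufu, giving *jaleziwufu*.
The final consonant of *utuh* is /h/, which is voiceless, so the suffix is -ug, giving *utuhug*.

jaleziwufu, utuhug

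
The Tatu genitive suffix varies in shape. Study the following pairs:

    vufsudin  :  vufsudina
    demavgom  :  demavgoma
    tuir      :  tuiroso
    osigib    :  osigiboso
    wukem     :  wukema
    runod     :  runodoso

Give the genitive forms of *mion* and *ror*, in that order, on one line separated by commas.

The suffix is conditioned by the final consonant: -a when the stem ends in a nasal (*vufsudin*, *demavgom*, *wukem*); -oso when the stem ends in a non-nasal consonant (*tuir*, *osigib*, *runod*).
*mion* — final consonant /n/ (a nasal) → -a → *miona*.
The final consonant of *ror* is /r/, which is non-nasal, so the suffix is -oso, giving *roroso*.

miona, roroso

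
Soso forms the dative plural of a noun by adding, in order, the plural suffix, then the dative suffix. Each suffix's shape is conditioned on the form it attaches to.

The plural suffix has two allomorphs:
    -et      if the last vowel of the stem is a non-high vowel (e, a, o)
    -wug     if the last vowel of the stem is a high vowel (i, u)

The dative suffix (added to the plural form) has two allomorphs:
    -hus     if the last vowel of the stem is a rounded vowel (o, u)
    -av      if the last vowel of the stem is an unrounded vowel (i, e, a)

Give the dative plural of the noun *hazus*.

hazuswughus

Since the last vowel of *hazus* is /u/ (a high vowel), it takes -wug, giving *hazuswug*.
Since the last vowel of the plural form *hazuswug* is /u/ (a rounded vowel), it takes -hus, giving *hazuswughus*.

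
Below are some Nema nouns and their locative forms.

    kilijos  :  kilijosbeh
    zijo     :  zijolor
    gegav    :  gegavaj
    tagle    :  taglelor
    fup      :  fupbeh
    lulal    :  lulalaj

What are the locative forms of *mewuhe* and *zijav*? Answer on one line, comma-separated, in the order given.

The suffix is conditioned by the final sound: -beh when the stem ends in a voiceless consonant (*kilijos*, *fup*); -aj when the stem ends in a voiced consonant (*gegav*, *lulal*); -lor when the stem ends in a vowel (*zijo*, *tagle*).
*mewuhe* — final sound /e/ (a vowel) → -lor → *mewuhelor*.
The final sound of *zijav* is /v/, which is a voiced consonant, so the suffix is -aj, giving *zijavaj*.

mewuhelor, zijavaj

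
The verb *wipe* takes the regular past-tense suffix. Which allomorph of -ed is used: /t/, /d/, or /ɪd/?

/t/

The stem *wipe* ends in a voiceless consonant other than /t/.
The -ed suffix is realized as /ɪd/ after /t, d/; as /t/ after other voiceless consonants; and as /d/ after other voiced sounds.
So -ed on *wipe* is pronounced /t/.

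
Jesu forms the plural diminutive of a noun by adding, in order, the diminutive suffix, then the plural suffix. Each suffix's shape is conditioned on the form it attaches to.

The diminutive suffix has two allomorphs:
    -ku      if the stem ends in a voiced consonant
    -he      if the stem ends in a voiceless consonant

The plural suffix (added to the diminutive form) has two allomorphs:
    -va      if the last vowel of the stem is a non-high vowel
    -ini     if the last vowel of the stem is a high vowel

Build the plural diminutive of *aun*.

aunkuini

The final consonant of *aun* is /n/, which is voiced, so the diminutive suffix is -ku, giving *aunku*.
The last vowel of the diminutive form *aunku* is /u/, which is a high vowel, so the plural suffix is -ini, giving *aunkuini*.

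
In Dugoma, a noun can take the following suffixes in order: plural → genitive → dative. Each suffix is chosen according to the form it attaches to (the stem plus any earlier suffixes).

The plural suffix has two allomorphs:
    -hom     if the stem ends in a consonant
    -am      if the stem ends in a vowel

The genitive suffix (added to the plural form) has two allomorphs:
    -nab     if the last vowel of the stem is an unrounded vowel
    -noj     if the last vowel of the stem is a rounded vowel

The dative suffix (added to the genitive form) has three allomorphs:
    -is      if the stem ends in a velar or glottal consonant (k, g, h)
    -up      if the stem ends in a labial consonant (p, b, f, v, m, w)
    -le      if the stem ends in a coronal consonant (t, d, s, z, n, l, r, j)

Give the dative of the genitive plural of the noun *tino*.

Since the final sound of *tino* is /o/ (a vowel), it takes -am, giving *tinoam*.
The last vowel of the plural form *tinoam* is /a/, which is an unrounded vowel, so the genitive suffix is -nab, giving *tinoamnab*.
The final consonant of the genitive form *tinoamnab* is /b/, which is labial, so the dative suffix is -up, giving *tinoamnabup*.

tinoamnabup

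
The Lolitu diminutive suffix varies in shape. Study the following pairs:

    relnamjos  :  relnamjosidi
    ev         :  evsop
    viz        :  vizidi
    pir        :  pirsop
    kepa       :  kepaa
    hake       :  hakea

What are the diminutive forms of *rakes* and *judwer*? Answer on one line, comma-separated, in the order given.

The alternation tracks the final sound of the stem — -idi when the stem ends in a sibilant (*relnamjos*, *viz*); -sop when the stem ends in a non-sibilant consonant (*ev*, *pir*); -a when the stem ends in a vowel (*kepa*, *hake*).
Since the final sound of *rakes* is /s/ (a sibilant), it takes -idi, giving *rakesidi*.
Since the final sound of *judwer* is /r/ (a non-sibilant consonant), it takes -sop, giving *judwersop*.

rakesidi, judwersop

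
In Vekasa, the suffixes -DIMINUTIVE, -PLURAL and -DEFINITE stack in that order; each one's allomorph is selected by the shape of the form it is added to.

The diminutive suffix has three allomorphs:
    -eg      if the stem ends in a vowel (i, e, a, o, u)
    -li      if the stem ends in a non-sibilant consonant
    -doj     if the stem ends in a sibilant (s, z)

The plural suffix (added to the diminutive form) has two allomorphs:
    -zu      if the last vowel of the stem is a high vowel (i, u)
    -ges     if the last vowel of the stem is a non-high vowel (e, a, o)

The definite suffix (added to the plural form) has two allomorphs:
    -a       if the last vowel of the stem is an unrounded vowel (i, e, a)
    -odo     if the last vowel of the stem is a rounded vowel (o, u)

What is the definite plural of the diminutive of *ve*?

Since the final sound of *ve* is /e/ (a vowel), it takes -eg, giving *veeg*.
Since the last vowel of the diminutive form *veeg* is /e/ (a non-high vowel), it takes -ges, giving *veegges*.
The plural form *veegges* — last vowel /e/ (an unrounded vowel) → -a → *veeggesa*.

veeggesa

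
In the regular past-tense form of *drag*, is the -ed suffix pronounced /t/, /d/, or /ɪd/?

/d/

The stem *drag* ends in a voiced sound other than /d/.
The -ed suffix is realized as /ɪd/ after /t, d/; as /t/ after other voiceless consonants; and as /d/ after other voiced sounds.
So -ed on *drag* is pronounced /d/.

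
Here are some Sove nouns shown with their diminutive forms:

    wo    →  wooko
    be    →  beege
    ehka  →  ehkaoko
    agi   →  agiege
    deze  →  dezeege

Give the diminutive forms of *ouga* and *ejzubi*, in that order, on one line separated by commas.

Looking at the last vowel of each stem: -ege when the last vowel of the stem is a front vowel (*be*, *agi*, *deze*); -oko when the last vowel of the stem is a back vowel (*wo*, *ehka*).
*ouga*: last vowel = /a/, a back vowel → -oko → *ougaoko*.
The last vowel of *ejzubi* is /i/, which is a front vowel, so the suffix is -ege, giving *ejzubiege*.

ougaoko, ejzubiege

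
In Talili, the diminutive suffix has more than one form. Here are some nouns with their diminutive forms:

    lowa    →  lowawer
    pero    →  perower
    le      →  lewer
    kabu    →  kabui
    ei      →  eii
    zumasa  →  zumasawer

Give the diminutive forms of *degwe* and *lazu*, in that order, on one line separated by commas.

degwewer, lazui

The pattern is height harmony: -i when the last vowel of the stem is a high vowel (*kabu*, *ei*); -wer when the last vowel of the stem is a non-high vowel (*lowa*, *pero*, *le*, *zumasa*).
*degwe*: last vowel = /e/, a non-high vowel → -wer → *degwewer*.
*lazu* — last vowel /u/ (a high vowel) → -i → *lazui*.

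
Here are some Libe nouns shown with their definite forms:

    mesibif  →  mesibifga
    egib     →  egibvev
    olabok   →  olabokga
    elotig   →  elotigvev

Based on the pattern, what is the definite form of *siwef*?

Looking at the final consonant of each stem: -ga when the stem ends in a voiceless consonant (*mesibif*, *olabok*); -vev when the stem ends in a voiced consonant (*egib*, *elotig*).
*siwef*: final consonant = /f/, voiceless → -ga → *siwefga*.

siwefga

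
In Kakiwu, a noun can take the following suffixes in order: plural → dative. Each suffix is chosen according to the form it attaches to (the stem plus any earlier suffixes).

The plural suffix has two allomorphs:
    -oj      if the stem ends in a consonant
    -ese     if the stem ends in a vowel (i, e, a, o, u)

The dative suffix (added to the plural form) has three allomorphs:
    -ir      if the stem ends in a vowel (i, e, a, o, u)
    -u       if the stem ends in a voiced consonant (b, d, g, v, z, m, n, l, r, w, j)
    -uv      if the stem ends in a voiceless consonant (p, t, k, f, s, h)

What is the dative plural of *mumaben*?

*mumaben* — final sound /n/ (a consonant) → -oj → *mumabenoj*.
Since the final sound of the plural form *mumabenoj* is /j/ (a voiced consonant), it takes -u, giving *mumabenoju*.

mumabenoju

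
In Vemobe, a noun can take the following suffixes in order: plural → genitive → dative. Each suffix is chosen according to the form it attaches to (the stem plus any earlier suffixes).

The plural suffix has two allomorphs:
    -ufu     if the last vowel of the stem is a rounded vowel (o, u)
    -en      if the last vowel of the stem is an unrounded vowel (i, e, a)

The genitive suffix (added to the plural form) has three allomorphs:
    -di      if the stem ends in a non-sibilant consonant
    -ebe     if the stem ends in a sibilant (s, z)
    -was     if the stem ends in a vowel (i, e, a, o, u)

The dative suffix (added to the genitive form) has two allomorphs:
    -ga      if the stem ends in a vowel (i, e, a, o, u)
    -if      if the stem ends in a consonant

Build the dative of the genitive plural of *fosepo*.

fosepoufuwasif

The last vowel of *fosepo* is /o/, which is a rounded vowel, so the plural suffix is -ufu, giving *fosepoufu*.
The plural form *fosepoufu*: final sound = /u/, a vowel → -was → *fosepoufuwas*.
Since the final sound of the genitive form *fosepoufuwas* is /s/ (a consonant), it takes -if, giving *fosepoufuwasif*.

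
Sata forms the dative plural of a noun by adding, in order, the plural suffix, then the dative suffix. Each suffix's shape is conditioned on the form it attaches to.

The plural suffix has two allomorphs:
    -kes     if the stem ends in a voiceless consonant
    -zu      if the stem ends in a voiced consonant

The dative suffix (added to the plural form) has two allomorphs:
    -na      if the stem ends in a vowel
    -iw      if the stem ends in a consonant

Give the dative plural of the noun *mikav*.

mikavzuna

Since the final consonant of *mikav* is /v/ (voiced), it takes -zu, giving *mikavzu*.
The plural form *mikavzu* — final sound /u/ (a vowel) → -na → *mikavzuna*.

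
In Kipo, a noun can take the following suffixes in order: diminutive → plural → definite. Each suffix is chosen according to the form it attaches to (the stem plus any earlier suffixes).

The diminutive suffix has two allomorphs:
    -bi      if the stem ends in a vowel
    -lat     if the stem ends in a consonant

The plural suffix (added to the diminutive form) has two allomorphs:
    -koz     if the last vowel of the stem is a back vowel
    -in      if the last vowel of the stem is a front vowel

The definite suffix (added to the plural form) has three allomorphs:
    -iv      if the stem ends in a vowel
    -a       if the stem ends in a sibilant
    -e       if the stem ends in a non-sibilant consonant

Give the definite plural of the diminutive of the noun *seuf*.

*seuf*: final sound = /f/, a consonant → -lat → *seuflat*.
The diminutive form *seuflat*: last vowel = /a/, a back vowel → -koz → *seuflatkoz*.
The plural form *seuflatkoz* — final sound /z/ (a sibilant) → -a → *seuflatkoza*.

seuflatkoza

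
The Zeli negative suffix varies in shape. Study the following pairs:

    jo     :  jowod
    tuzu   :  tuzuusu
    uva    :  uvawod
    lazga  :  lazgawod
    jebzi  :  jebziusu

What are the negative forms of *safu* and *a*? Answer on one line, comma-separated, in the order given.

The pattern is height harmony: -usu when the last vowel of the stem is a high vowel (*tuzu*, *jebzi*); -wod when the last vowel of the stem is a non-high vowel (*jo*, *uva*, *lazga*).
*safu* — last vowel /u/ (a high vowel) → -usu → *safuusu*.
*a* — last vowel /a/ (a non-high vowel) → -wod → *awod*.

safuusu, awod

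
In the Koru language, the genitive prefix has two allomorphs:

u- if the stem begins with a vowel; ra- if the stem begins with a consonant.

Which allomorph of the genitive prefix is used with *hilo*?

The first sound of *hilo* is /h/, which is a consonant, so the prefix is ra-.

ra-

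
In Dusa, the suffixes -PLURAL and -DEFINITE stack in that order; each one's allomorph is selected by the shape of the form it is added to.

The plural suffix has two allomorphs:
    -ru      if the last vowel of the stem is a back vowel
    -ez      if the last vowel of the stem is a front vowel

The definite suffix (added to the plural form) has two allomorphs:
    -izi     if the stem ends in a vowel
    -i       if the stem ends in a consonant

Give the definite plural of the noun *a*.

aruizi

Since the last vowel of *a* is /a/ (a back vowel), it takes -ru, giving *aru*.
Since the final sound of the plural form *aru* is /u/ (a vowel), it takes -izi, giving *aruizi*.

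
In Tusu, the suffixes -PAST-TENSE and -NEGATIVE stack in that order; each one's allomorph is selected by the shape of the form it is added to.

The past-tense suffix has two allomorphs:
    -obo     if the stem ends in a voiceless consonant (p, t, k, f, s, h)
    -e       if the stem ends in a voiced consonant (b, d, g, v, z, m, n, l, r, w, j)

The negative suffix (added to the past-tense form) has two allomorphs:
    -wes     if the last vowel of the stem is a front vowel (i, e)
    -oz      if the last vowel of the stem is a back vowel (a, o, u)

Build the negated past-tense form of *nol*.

Since the final consonant of *nol* is /l/ (voiced), it takes -e, giving *nole*.
The last vowel of the past-tense form *nole* is /e/, which is a front vowel, so the negative suffix is -wes, giving *nolewes*.

nolewes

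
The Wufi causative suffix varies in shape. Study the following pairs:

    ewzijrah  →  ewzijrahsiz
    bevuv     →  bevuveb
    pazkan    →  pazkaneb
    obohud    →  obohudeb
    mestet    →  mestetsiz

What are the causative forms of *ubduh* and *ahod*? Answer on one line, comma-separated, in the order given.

The suffix is conditioned by the final consonant: -siz when the stem ends in a voiceless consonant (*ewzijrah*, *mestet*); -eb when the stem ends in a voiced consonant (*bevuv*, *pazkan*, *obohud*).
*ubduh* — final consonant /h/ (voiceless) → -siz → *ubduhsiz*.
*ahod*: final consonant = /d/, voiced → -eb → *ahodeb*.

ubduhsiz, ahodeb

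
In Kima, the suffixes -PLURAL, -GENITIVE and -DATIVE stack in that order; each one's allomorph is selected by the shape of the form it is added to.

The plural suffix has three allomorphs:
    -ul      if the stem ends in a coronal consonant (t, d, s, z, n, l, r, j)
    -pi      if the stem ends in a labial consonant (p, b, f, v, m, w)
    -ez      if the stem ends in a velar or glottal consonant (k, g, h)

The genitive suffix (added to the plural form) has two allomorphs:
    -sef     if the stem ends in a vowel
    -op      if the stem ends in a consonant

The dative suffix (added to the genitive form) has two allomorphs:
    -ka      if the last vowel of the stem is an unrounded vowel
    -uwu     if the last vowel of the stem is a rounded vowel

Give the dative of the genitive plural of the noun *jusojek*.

Since the final consonant of *jusojek* is /k/ (velar/glottal), it takes -ez, giving *jusojekez*.
Since the final sound of the plural form *jusojekez* is /z/ (a consonant), it takes -op, giving *jusojekezop*.
The genitive form *jusojekezop*: last vowel = /o/, a rounded vowel → -uwu → *jusojekezopuwu*.

jusojekezopuwu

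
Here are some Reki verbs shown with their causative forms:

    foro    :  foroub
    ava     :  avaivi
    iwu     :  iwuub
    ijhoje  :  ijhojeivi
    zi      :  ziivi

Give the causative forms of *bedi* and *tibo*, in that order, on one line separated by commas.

bediivi, tiboub

Looking at the last vowel of each stem: -ub when the last vowel of the stem is a rounded vowel (*foro*, *iwu*); -ivi when the last vowel of the stem is an unrounded vowel (*ava*, *ijhoje*, *zi*).
*bedi* — last vowel /i/ (an unrounded vowel) → -ivi → *bediivi*.
The last vowel of *tibo* is /o/, which is a rounded vowel, so the suffix is -ub, giving *tiboub*.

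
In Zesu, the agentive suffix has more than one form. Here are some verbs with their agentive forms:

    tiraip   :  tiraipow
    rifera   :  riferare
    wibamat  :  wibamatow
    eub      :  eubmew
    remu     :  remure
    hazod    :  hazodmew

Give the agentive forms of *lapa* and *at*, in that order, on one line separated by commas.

The suffix is conditioned by the final sound: -ow when the stem ends in a voiceless consonant (*tiraip*, *wibamat*); -mew when the stem ends in a voiced consonant (*eub*, *hazod*); -re when the stem ends in a vowel (*rifera*, *remu*).
*lapa*: final sound = /a/, a vowel → -re → *lapare*.
Since the final sound of *at* is /t/ (a voiceless consonant), it takes -ow, giving *atow*.

lapare, atow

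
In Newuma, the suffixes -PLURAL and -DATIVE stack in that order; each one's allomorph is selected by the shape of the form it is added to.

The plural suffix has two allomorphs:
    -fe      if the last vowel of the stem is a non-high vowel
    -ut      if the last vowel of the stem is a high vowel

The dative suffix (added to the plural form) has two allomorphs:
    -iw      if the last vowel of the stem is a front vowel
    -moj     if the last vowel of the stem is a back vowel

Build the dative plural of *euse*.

eusefeiw

Since the last vowel of *euse* is /e/ (a non-high vowel), it takes -fe, giving *eusefe*.
The plural form *eusefe*: last vowel = /e/, a front vowel → -iw → *eusefeiw*.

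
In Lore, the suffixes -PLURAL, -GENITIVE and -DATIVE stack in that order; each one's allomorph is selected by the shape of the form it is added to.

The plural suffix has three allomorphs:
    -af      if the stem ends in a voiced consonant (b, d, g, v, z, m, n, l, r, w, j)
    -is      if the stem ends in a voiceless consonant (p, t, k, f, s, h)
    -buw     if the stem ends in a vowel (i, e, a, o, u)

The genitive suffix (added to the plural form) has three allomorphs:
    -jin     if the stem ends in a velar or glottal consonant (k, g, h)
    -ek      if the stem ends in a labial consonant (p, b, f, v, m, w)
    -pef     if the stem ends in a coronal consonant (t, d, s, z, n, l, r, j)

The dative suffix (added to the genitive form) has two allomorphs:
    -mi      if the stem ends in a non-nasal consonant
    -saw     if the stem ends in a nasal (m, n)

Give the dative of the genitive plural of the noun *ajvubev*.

*ajvubev* — final sound /v/ (a voiced consonant) → -af → *ajvubevaf*.
Since the final consonant of the plural form *ajvubevaf* is /f/ (labial), it takes -ek, giving *ajvubevafek*.
The genitive form *ajvubevafek* — final consonant /k/ (non-nasal) → -mi → *ajvubevafekmi*.

ajvubevafekmi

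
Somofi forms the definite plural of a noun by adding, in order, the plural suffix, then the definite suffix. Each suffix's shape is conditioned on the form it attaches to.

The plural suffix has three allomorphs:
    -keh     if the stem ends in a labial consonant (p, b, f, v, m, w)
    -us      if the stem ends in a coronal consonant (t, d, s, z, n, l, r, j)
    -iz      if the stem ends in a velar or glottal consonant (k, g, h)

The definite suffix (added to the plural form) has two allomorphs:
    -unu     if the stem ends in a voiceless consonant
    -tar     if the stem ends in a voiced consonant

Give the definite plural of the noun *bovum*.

*bovum* — final consonant /m/ (labial) → -keh → *bovumkeh*.
The final consonant of the plural form *bovumkeh* is /h/, which is voiceless, so the definite suffix is -unu, giving *bovumkehunu*.

bovumkehunu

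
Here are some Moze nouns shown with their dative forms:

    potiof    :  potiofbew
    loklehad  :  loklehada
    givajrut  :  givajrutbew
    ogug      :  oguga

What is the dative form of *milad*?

milada

The pattern is voicing of the final consonant: -bew when the stem ends in a voiceless consonant (*potiof*, *givajrut*); -a when the stem ends in a voiced consonant (*loklehad*, *ogug*).
Since the final consonant of *milad* is /d/ (voiced), it takes -a, giving *milada*.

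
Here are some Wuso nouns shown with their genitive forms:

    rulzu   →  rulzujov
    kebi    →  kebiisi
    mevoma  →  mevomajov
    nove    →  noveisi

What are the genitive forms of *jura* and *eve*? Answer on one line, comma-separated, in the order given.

Looking at the last vowel of each stem: -isi when the last vowel of the stem is a front vowel (*kebi*, *nove*); -jov when the last vowel of the stem is a back vowel (*rulzu*, *mevoma*).
Since the last vowel of *jura* is /a/ (a back vowel), it takes -jov, giving *jurajov*.
*eve* — last vowel /e/ (a front vowel) → -isi → *eveisi*.

jurajov, eveisi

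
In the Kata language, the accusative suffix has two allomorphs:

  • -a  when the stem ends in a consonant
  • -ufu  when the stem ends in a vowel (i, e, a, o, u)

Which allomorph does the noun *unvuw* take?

-a

*unvuw* — final sound /w/ (a consonant) → -a.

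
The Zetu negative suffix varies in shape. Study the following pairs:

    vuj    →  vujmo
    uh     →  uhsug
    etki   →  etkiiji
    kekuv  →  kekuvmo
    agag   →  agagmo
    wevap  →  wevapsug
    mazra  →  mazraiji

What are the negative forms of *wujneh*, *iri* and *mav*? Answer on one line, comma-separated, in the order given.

wujnehsug, iriiji, mavmo

The suffix is conditioned by the final sound: -sug when the stem ends in a voiceless consonant (*uh*, *wevap*); -mo when the stem ends in a voiced consonant (*vuj*, *kekuv*, *agag*); -iji when the stem ends in a vowel (*etki*, *mazra*).
*wujneh*: final sound = /h/, a voiceless consonant → -sug → *wujnehsug*.
The final sound of *iri* is /i/, which is a vowel, so the suffix is -iji, giving *iriiji*.
*mav*: final sound = /v/, a voiced consonant → -mo → *mavmo*.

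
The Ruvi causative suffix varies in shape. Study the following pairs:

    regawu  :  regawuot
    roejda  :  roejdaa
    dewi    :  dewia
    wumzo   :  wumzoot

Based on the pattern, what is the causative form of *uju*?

ujuot

The suffix is conditioned by the last vowel: -ot when the last vowel of the stem is a rounded vowel (*regawu*, *wumzo*); -a when the last vowel of the stem is an unrounded vowel (*roejda*, *dewi*).
*uju* — last vowel /u/ (a rounded vowel) → -ot → *ujuot*.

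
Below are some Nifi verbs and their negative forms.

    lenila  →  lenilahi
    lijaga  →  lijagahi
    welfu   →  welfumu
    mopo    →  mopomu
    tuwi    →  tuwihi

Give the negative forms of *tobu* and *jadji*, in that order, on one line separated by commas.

tobumu, jadjihi

Looking at the last vowel of each stem: -mu when the last vowel of the stem is a rounded vowel (*welfu*, *mopo*); -hi when the last vowel of the stem is an unrounded vowel (*lenila*, *lijaga*, *tuwi*).
The last vowel of *tobu* is /u/, which is a rounded vowel, so the suffix is -mu, giving *tobumu*.
*jadji* — last vowel /i/ (an unrounded vowel) → -hi → *jadjihi*.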